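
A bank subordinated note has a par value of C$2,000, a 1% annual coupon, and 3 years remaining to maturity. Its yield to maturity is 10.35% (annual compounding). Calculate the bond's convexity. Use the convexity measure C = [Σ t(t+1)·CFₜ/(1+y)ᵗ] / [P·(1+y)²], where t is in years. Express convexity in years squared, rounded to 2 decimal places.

With y = 0.1035:
  t   CF        PV=CF/(1+0.1035)^t    t·PV        t(t+1)·PV
  1        20.00        18.1242        18.1242          36.2483
  2        20.00        16.4242        32.8485          98.5454
  3     2,020.00     1,503.2609     4,509.7827      18,039.1306
  Σ                  1,537.8093     4,560.7553      18,173.9244
P = 1,537.8093.
Convexity = Σ t(t+1)·PV / [P·(1+y)²] = 18,173.9244 / (1,537.8093 × 1.217712) = 9.70513.

9.71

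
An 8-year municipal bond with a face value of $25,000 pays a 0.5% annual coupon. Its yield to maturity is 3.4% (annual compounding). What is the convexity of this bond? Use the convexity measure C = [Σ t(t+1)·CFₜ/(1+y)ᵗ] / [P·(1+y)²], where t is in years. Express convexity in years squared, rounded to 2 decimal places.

With y = 0.034:
  t   CF        PV=CF/(1+0.034)^t    t·PV        t(t+1)·PV
  1       125.00       120.8897       120.8897         241.7795
  2       125.00       116.9147       233.8293         701.4879
  3       125.00       113.0703       339.2108       1,356.8431
  4       125.00       109.3523       437.4091       2,187.0457
  5       125.00       105.7566       528.7828       3,172.6968
  6       125.00       102.2791       613.6744       4,295.7210
  7       125.00        98.9159       692.4115       5,539.2921
  8    25,125.00    19,228.3386   153,826.7085   1,384,440.3765
  Σ                 19,995.5171   156,792.9162   1,401,935.2427
P = 19,995.5171.
Convexity = Σ t(t+1)·PV / [P·(1+y)²] = 1,401,935.2427 / (19,995.5171 × 1.069156) = 65.57741.

65.58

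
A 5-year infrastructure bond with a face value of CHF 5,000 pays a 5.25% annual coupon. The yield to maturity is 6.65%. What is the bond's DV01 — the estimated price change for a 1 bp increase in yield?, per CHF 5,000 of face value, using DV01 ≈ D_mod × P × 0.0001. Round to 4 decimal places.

Periodic yield y = 0.0665.
  t   CF        PV=CF/(1+0.0665)^t    t·PV
  1       262.50       246.1322       246.1322
  2       262.50       230.7850       461.5700
  3       262.50       216.3948       649.1843
  4       262.50       202.9018       811.6071
  5     5,262.50     3,814.0625    19,070.3127
  Σ                  4,710.2763    21,238.8063
P = 4,710.2763; D_Mac = 4.50904 yrs; D_mod = 4.22788 yrs.
DV01 ≈ 4.22788 × 4,710.2763 × 0.0001 = 1.991449.

CHF 1.9914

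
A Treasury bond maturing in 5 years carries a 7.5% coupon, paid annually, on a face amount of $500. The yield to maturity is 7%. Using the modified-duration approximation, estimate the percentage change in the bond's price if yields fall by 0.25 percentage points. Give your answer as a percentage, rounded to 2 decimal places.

+1.02%

Periodic yield y = 0.07. Modified duration first:
  t   CF        PV=CF/(1+0.07)^t    t·PV
  1        37.50        35.0467        35.0467
  2        37.50        32.7540        65.5079
  3        37.50        30.6112        91.8335
  4        37.50        28.6086       114.4343
  5       537.50       383.2301     1,916.1504
  Σ                    510.2505     2,222.9728
P = 510.2505; D_Mac = 4.35663 yrs; D_mod = 4.35663/(1+0.07) = 4.07162 yrs.
ΔP/P ≈ -D_mod · Δy = -4.07162 × (-0.0025) = +0.010179 = +1.0179%.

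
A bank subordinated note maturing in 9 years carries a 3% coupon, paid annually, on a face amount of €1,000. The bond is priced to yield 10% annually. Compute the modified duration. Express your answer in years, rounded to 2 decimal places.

6.96 years

Periodic yield y = 0.1. First find Macaulay duration:
  t   CF        PV=CF/(1+0.1)^t    t·PV
  1        30.00        27.2727        27.2727
  2        30.00        24.7934        49.5868
  3        30.00        22.5394        67.6183
  4        30.00        20.4904        81.9616
  5        30.00        18.6276        93.1382
  6        30.00        16.9342       101.6053
  7        30.00        15.3947       107.7632
  8        30.00        13.9952       111.9618
  9     1,030.00       436.8205     3,931.3849
  Σ                    596.8683     4,572.2929
P = 596.8683; Macaulay duration = 4,572.2929 / 596.8683 = 7.66047 years.
Modified duration = D_Mac / (1 + y) = 7.66047 / 1.1 = 6.96407 years.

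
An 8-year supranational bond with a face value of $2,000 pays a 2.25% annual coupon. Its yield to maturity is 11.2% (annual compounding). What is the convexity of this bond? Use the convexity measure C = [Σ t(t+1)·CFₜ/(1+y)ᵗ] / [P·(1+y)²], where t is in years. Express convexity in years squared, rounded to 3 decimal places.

50.108

With y = 0.112:
  t   CF        PV=CF/(1+0.112)^t    t·PV        t(t+1)·PV
  1        45.00        40.4676        40.4676          80.9353
  2        45.00        36.3917        72.7835         218.3505
  3        45.00        32.7264        98.1792         392.7167
  4        45.00        29.4302       117.7208         588.6042
  5        45.00        26.4660       132.3301         793.9805
  6        45.00        23.8004       142.8022         999.6157
  7        45.00        21.4032       149.8225       1,198.5800
  8     2,045.00       874.6917     6,997.5337      62,977.8037
  Σ                  1,085.3773     7,751.6397      67,250.5866
P = 1,085.3773.
Convexity = Σ t(t+1)·PV / [P·(1+y)²] = 67,250.5866 / (1,085.3773 × 1.236544) = 50.10785.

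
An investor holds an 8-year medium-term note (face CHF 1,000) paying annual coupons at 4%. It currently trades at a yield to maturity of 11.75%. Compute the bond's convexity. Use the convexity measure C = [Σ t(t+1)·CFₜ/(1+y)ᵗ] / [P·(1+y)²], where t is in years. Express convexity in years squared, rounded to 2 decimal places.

45.16

With y = 0.1175:
  t   CF        PV=CF/(1+0.1175)^t    t·PV        t(t+1)·PV
  1        40.00        35.7942        35.7942          71.5884
  2        40.00        32.0306        64.0612         192.1835
  3        40.00        28.6627        85.9882         343.9526
  4        40.00        25.6490       102.5959         512.9793
  5        40.00        22.9521       114.7605         688.5628
  6        40.00        20.5388       123.2327         862.6291
  7        40.00        18.3792       128.6546       1,029.2368
  8     1,040.00       427.6152     3,420.9212      30,788.2909
  Σ                    611.6217     4,076.0084      34,489.4235
P = 611.6217.
Convexity = Σ t(t+1)·PV / [P·(1+y)²] = 34,489.4235 / (611.6217 × 1.248806) = 45.15522.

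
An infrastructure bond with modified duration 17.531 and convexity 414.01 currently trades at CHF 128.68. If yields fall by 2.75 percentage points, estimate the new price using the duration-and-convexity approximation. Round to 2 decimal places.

Duration effect: -D_mod·Δy = -17.531 × (-0.0275) = +0.4821025
Convexity effect: ½·C·(Δy)² = 0.5 × 414.01 × (-0.0275)² = +0.15654753125
ΔP/P ≈ +0.4821025 + 0.15654753125 = +0.63865003125
New price ≈ 128.68 × (1 + 0.63865003125) = 210.86148602125.

CHF 210.86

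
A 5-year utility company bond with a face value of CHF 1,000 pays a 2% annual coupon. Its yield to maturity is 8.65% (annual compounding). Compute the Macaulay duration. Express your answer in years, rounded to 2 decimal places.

Periodic yield y = 0.0865. Discount each cash flow and weight by its year:
  t   CF        PV=CF/(1+0.0865)^t    t·PV
  1        20.00        18.4077        18.4077
  2        20.00        16.9422        33.8845
  3        20.00        15.5934        46.7802
  4        20.00        14.3520        57.4078
  5     1,020.00       673.6767     3,368.3834
  Σ                    738.9720     3,524.8636
Price P = Σ PV = 738.9720.
Macaulay duration = Σ(t·PV) / P = 3,524.8636 / 738.9720 = 4.76996 years.

4.77 years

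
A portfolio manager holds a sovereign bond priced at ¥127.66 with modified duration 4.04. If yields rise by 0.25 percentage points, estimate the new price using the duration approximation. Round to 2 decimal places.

Duration approximation: ΔP/P ≈ -D_mod · Δy = -4.04 × (+0.0025) = -0.010100.
New price ≈ 127.66 × (1 - 0.010100) = 126.370634.

¥126.37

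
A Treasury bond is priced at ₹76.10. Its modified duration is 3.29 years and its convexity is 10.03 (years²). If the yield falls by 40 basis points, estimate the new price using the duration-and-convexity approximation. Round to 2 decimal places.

Duration effect: -D_mod·Δy = -3.29 × (-0.004) = +0.013160
Convexity effect: ½·C·(Δy)² = 0.5 × 10.03 × (-0.004)² = +0.00008024
ΔP/P ≈ +0.013160 + 0.00008024 = +0.01324024
New price ≈ 76.10 × (1 + 0.01324024) = 77.107582264.

₹77.11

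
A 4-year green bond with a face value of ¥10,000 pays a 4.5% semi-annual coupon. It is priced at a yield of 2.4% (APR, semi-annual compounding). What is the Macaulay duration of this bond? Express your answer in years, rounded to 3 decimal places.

3.718 years

Periodic yield y = 0.012. Discount each cash flow and weight by its period:
  t   CF        PV=CF/(1+0.012)^t    t·PV
  1       225.00       222.3320       222.3320
  2       225.00       219.6957       439.3913
  3       225.00       217.0906       651.2717
  4       225.00       214.5164       858.0655
  5       225.00       211.9727     1,059.8636
  6       225.00       209.4592     1,256.7552
  7       225.00       206.9755     1,448.8285
  8    10,225.00     9,294.3541    74,354.8332
  Σ                 10,796.3962    80,291.3411
Price P = Σ PV = 10,796.3962.
Macaulay duration = Σ(t·PV) / P = 80,291.3411 / 10,796.3962 = 7.43686 half-year periods.
In years: 7.43686 / 2 = 3.71843 years.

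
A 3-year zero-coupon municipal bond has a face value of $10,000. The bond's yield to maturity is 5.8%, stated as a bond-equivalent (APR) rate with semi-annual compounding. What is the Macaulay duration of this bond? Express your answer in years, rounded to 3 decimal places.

A zero-coupon bond has a single cash flow at maturity, so its Macaulay duration equals its maturity: 3 years.
(Equivalently: 6 semi-annual periods ÷ 2 = 3 years.)

3.000 years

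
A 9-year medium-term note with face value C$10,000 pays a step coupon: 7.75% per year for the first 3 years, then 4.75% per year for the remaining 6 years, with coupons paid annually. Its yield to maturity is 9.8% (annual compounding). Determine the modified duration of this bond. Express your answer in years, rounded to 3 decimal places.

6.098 years

Periodic yield y = 0.098. First find Macaulay duration:
  t   CF        PV=CF/(1+0.098)^t    t·PV
  1       775.00       705.8288       705.8288
  2       775.00       642.8313     1,285.6626
  3       775.00       585.4566     1,756.3697
  4       475.00       326.8017     1,307.2066
  5       475.00       297.6336     1,488.1678
  6       475.00       271.0688     1,626.4129
  7       475.00       246.8751     1,728.1255
  8       475.00       224.8407     1,798.7254
  9    10,475.00     4,515.7820    40,642.0382
  Σ                  7,817.1185    52,338.5376
P = 7,817.1185; Macaulay duration = 52,338.5376 / 7,817.1185 = 6.69537 years.
Modified duration = D_Mac / (1 + y) = 6.69537 / 1.098 = 6.09779 years.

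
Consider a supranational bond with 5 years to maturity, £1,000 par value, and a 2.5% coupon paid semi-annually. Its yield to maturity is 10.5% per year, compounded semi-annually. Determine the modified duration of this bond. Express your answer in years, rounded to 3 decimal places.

Periodic yield y = 0.0525. First find Macaulay duration:
  t   CF        PV=CF/(1+0.0525)^t    t·PV
  1        12.50        11.8765        11.8765
  2        12.50        11.2841        22.5681
  3        12.50        10.7212        32.1636
  4        12.50        10.1864        40.7457
  5        12.50         9.6783        48.3915
  6        12.50         9.1955        55.1733
  7        12.50         8.7369        61.1580
  8        12.50         8.3011        66.4084
  9        12.50         7.8870        70.9829
  10    1,012.50       606.9794     6,069.7945
  Σ                    694.8464     6,479.2625
P = 694.8464; Macaulay duration = 6,479.2625 / 694.8464 = 9.32474 half-year periods = 4.66237 years.
Modified duration = D_Mac / (1 + y) = 4.66237 / 1.0525 = 4.42981 years.

4.430 years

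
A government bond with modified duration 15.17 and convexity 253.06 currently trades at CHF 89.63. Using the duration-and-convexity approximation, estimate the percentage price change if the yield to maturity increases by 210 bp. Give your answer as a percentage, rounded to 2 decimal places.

Duration effect: -D_mod·Δy = -15.17 × (+0.021) = -0.318570
Convexity effect: ½·C·(Δy)² = 0.5 × 253.06 × (0.021)² = +0.05579973
ΔP/P ≈ -0.318570 + 0.05579973 = -0.26277027
= -26.277027%.

-26.28%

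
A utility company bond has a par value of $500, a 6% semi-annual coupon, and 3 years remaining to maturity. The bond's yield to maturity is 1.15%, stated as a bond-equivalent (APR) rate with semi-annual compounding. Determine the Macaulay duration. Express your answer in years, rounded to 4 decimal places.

Periodic yield y = 0.00575. Discount each cash flow and weight by its period:
  t   CF        PV=CF/(1+0.00575)^t    t·PV
  1        15.00        14.9142        14.9142
  2        15.00        14.8290        29.6580
  3        15.00        14.7442        44.2326
  4        15.00        14.6599        58.6396
  5        15.00        14.5761        72.8805
  6       515.00       497.5847     2,985.5079
  Σ                    571.3081     3,205.8328
Price P = Σ PV = 571.3081.
Macaulay duration = Σ(t·PV) / P = 3,205.8328 / 571.3081 = 5.61139 half-year periods.
In years: 5.61139 / 2 = 2.80570 years.

2.8057 years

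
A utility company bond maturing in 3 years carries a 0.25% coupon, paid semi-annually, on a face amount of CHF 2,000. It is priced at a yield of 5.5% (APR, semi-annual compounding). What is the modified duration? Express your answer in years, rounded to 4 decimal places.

2.9097 years

Periodic yield y = 0.0275. First find Macaulay duration:
  t   CF        PV=CF/(1+0.0275)^t    t·PV
  1         2.50         2.4331         2.4331
  2         2.50         2.3680         4.7359
  3         2.50         2.3046         6.9138
  4         2.50         2.2429         8.9717
  5         2.50         2.1829        10.9144
  6     2,002.50     1,701.6943    10,210.1657
  Σ                  1,713.2257    10,244.1346
P = 1,713.2257; Macaulay duration = 10,244.1346 / 1,713.2257 = 5.97944 half-year periods = 2.98972 years.
Modified duration = D_Mac / (1 + y) = 2.98972 / 1.0275 = 2.90970 years.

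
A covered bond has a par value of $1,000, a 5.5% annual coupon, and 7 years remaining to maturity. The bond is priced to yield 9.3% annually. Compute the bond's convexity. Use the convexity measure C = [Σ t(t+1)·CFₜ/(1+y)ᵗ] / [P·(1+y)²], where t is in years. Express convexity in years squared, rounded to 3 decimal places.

36.934

With y = 0.093:
  t   CF        PV=CF/(1+0.093)^t    t·PV        t(t+1)·PV
  1        55.00        50.3202        50.3202         100.6404
  2        55.00        46.0386        92.0773         276.2318
  3        55.00        42.1213       126.3640         505.4561
  4        55.00        38.5374       154.1495         770.7473
  5        55.00        35.2583       176.2917       1,057.7502
  6        55.00        32.2583       193.5499       1,354.8494
  7     1,055.00       566.1237     3,962.8658      31,702.9264
  Σ                    810.6579     4,755.6184      35,768.6017
P = 810.6579.
Convexity = Σ t(t+1)·PV / [P·(1+y)²] = 35,768.6017 / (810.6579 × 1.194649) = 36.93380.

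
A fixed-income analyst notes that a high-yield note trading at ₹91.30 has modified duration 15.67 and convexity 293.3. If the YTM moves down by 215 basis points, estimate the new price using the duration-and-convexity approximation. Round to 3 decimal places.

₹128.249

Duration effect: -D_mod·Δy = -15.67 × (-0.0215) = +0.336905
Convexity effect: ½·C·(Δy)² = 0.5 × 293.3 × (-0.0215)² = +0.0677889625
ΔP/P ≈ +0.336905 + 0.0677889625 = +0.4046939625
New price ≈ 91.30 × (1 + 0.4046939625) = 128.24855877625.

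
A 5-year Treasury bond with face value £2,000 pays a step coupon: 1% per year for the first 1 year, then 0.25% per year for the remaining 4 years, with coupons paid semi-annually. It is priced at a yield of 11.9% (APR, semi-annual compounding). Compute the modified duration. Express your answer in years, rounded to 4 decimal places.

4.6338 years

Periodic yield y = 0.0595. First find Macaulay duration:
  t   CF        PV=CF/(1+0.0595)^t    t·PV
  1        10.00         9.4384         9.4384
  2        10.00         8.9084        17.8167
  3         2.50         2.1020         6.3061
  4         2.50         1.9840         7.9359
  5         2.50         1.8726         9.3628
  6         2.50         1.7674        10.6044
  7         2.50         1.6681        11.6770
  8         2.50         1.5745        12.5957
  9         2.50         1.4860        13.3744
  10    2,002.50     1,123.4737    11,234.7371
  Σ                  1,154.2751    11,333.8485
P = 1,154.2751; Macaulay duration = 11,333.8485 / 1,154.2751 = 9.81902 half-year periods = 4.90951 years.
Modified duration = D_Mac / (1 + y) = 4.90951 / 1.0595 = 4.63380 years.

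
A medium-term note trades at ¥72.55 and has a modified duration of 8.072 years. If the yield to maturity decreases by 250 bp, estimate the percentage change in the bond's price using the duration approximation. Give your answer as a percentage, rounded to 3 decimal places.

Duration approximation: ΔP/P ≈ -D_mod · Δy = -8.072 × (-0.025) = +0.201800.
As a percentage: +20.1800%.

+20.180%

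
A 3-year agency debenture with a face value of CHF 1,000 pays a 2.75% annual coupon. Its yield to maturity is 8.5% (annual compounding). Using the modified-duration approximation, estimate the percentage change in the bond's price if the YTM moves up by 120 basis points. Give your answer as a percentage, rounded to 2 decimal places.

-3.22%

Periodic yield y = 0.085. Modified duration first:
  t   CF        PV=CF/(1+0.085)^t    t·PV
  1        27.50        25.3456        25.3456
  2        27.50        23.3600        46.7200
  3     1,027.50       804.4381     2,413.3142
  Σ                    853.1437     2,485.3799
P = 853.1437; D_Mac = 2.91320 yrs; D_mod = 2.91320/(1+0.085) = 2.68498 yrs.
ΔP/P ≈ -D_mod · Δy = -2.68498 × (+0.012) = -0.032220 = -3.2220%.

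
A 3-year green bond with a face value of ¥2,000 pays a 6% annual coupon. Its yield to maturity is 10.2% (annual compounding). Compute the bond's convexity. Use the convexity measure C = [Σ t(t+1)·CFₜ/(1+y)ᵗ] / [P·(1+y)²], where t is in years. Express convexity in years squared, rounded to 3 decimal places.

9.109

With y = 0.102:
  t   CF        PV=CF/(1+0.102)^t    t·PV        t(t+1)·PV
  1       120.00       108.8929       108.8929         217.7858
  2       120.00        98.8139       197.6278         592.8834
  3     2,120.00     1,584.1309     4,752.3928      19,009.5713
  Σ                  1,791.8378     5,058.9136      19,820.2406
P = 1,791.8378.
Convexity = Σ t(t+1)·PV / [P·(1+y)²] = 19,820.2406 / (1,791.8378 × 1.214404) = 9.10850.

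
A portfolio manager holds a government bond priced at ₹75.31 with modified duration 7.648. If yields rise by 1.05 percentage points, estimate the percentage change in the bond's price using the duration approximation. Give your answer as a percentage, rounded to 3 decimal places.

Duration approximation: ΔP/P ≈ -D_mod · Δy = -7.648 × (+0.0105) = -0.080304.
As a percentage: -8.0304%.

-8.030%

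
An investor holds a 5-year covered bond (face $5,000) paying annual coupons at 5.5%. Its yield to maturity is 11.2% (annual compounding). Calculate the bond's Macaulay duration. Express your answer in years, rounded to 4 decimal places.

Periodic yield y = 0.112. Discount each cash flow and weight by its year:
  t   CF        PV=CF/(1+0.112)^t    t·PV
  1       275.00       247.3022       247.3022
  2       275.00       222.3940       444.7881
  3       275.00       199.9946       599.9839
  4       275.00       179.8513       719.4051
  5     5,275.00     3,102.4053    15,512.0263
  Σ                  3,951.9474    17,523.5055
Price P = Σ PV = 3,951.9474.
Macaulay duration = Σ(t·PV) / P = 17,523.5055 / 3,951.9474 = 4.43414 years.

4.4341 years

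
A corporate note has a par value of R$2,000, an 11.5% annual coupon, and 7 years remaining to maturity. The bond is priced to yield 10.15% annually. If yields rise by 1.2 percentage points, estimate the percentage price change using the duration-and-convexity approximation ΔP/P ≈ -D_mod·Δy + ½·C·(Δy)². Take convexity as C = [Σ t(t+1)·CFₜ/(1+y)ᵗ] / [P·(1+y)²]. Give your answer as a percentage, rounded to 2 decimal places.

-5.48%

With y = 0.1015:
  t   CF        PV=CF/(1+0.1015)^t    t·PV        t(t+1)·PV
  1       230.00       208.8062       208.8062         417.6123
  2       230.00       189.5653       379.1306       1,137.3918
  3       230.00       172.0974       516.2922       2,065.1689
  4       230.00       156.2391       624.9565       3,124.7827
  5       230.00       141.8422       709.2108       4,255.2647
  6       230.00       128.7718       772.6309       5,408.4164
  7     2,230.00     1,133.4787     7,934.3507      63,474.8056
  Σ                  2,130.8007    11,145.3779      79,883.4425
P = 2,130.8007; D_Mac = 5.23061 yrs; D_mod = 4.74862 yrs; C = 30.89904.
Duration effect: -4.74862 × (+0.012) = -0.056983
Convexity effect: 0.5 × 30.89904 × (0.012)² = +0.0022247
ΔP/P ≈ -0.056983 + 0.0022247 = -0.054759 = -5.4759%.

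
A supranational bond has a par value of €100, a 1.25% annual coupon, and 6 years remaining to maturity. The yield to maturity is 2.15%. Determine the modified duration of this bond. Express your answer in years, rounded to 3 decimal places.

Periodic yield y = 0.0215. First find Macaulay duration:
  t   CF        PV=CF/(1+0.0215)^t    t·PV
  1         1.25         1.2237         1.2237
  2         1.25         1.1979         2.3959
  3         1.25         1.1727         3.5182
  4         1.25         1.1480         4.5922
  5         1.25         1.1239         5.6194
  6       101.25        89.1179       534.7072
  Σ                     94.9841       552.0565
P = 94.9841; Macaulay duration = 552.0565 / 94.9841 = 5.81209 years.
Modified duration = D_Mac / (1 + y) = 5.81209 / 1.0215 = 5.68976 years.

5.690 years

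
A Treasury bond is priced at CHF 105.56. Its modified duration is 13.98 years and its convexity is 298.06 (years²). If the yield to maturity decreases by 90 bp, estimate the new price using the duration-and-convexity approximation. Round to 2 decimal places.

CHF 120.12

Duration effect: -D_mod·Δy = -13.98 × (-0.009) = +0.125820
Convexity effect: ½·C·(Δy)² = 0.5 × 298.06 × (-0.009)² = +0.01207143
ΔP/P ≈ +0.125820 + 0.01207143 = +0.13789143
New price ≈ 105.56 × (1 + 0.13789143) = 120.1158193508.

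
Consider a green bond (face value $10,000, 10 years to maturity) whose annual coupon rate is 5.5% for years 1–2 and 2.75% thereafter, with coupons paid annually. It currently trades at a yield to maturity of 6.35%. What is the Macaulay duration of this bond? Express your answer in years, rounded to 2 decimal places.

8.20 years

Periodic yield y = 0.0635. Discount each cash flow and weight by its year:
  t   CF        PV=CF/(1+0.0635)^t    t·PV
  1       550.00       517.1603       517.1603
  2       550.00       486.2814       972.5629
  3       275.00       228.6232       685.8695
  4       275.00       214.9724       859.8896
  5       275.00       202.1367     1,010.6836
  6       275.00       190.0674     1,140.4046
  7       275.00       178.7188     1,251.0316
  8       275.00       168.0478     1,344.3821
  9       275.00       158.0139     1,422.1249
  10   10,275.00     5,551.4558    55,514.5582
  Σ                  7,895.4778    64,718.6674
Price P = Σ PV = 7,895.4778.
Macaulay duration = Σ(t·PV) / P = 64,718.6674 / 7,895.4778 = 8.19693 years.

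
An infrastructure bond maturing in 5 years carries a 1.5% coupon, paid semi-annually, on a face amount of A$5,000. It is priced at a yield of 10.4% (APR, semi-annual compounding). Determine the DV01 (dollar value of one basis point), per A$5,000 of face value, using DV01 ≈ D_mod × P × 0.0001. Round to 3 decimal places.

A$1.501

Periodic yield y = 0.052.
  t   CF        PV=CF/(1+0.052)^t    t·PV
  1        37.50        35.6464        35.6464
  2        37.50        33.8844        67.7688
  3        37.50        32.2095        96.6285
  4        37.50        30.6174       122.4696
  5        37.50        29.1040       145.5200
  6        37.50        27.6654       165.9924
  7        37.50        26.2979       184.0853
  8        37.50        24.9980       199.9840
  9        37.50        23.7624       213.8613
  10    5,037.50     3,034.2940    30,342.9402
  Σ                  3,298.4794    31,574.8964
P = 3,298.4794; D_Mac = 9.57256 half-year periods = 4.78628 yrs; D_mod = 4.54970 yrs.
DV01 ≈ 4.54970 × 3,298.4794 × 0.0001 = 1.500708.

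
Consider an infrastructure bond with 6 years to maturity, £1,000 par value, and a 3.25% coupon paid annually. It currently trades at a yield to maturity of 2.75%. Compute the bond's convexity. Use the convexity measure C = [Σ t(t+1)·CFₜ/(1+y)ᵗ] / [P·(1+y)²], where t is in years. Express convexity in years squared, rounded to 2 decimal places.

35.86

With y = 0.0275:
  t   CF        PV=CF/(1+0.0275)^t    t·PV        t(t+1)·PV
  1        32.50        31.6302        31.6302          63.2603
  2        32.50        30.7836        61.5672         184.7017
  3        32.50        29.9597        89.8792         359.5167
  4        32.50        29.1579       116.6315         583.1577
  5        32.50        28.3775       141.8875         851.3251
  6     1,032.50       877.4029     5,264.4175      36,850.9228
  Σ                  1,027.3118     5,706.0132      38,892.8845
P = 1,027.3118.
Convexity = Σ t(t+1)·PV / [P·(1+y)²] = 38,892.8845 / (1,027.3118 × 1.055756) = 35.85950.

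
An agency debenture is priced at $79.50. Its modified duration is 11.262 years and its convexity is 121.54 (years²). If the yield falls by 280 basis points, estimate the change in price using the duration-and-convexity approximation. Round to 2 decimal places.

+$28.86

Duration effect: -D_mod·Δy = -11.262 × (-0.028) = +0.315336
Convexity effect: ½·C·(Δy)² = 0.5 × 121.54 × (-0.028)² = +0.04764368
ΔP/P ≈ +0.315336 + 0.04764368 = +0.36297968
ΔP ≈ 79.50 × (+0.36297968) = +28.85688456.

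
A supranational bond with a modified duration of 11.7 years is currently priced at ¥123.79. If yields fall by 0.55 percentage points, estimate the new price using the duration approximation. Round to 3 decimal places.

¥131.756

Duration approximation: ΔP/P ≈ -D_mod · Δy = -11.7 × (-0.0055) = +0.064350.
New price ≈ 123.79 × (1 + 0.064350) = 131.7558865.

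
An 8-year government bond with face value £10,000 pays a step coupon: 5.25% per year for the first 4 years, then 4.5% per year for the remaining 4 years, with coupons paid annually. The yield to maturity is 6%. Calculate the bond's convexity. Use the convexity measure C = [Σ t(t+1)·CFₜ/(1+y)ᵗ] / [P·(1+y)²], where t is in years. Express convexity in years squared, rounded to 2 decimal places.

50.53

With y = 0.06:
  t   CF        PV=CF/(1+0.06)^t    t·PV        t(t+1)·PV
  1       525.00       495.2830       495.2830         990.5660
  2       525.00       467.2481       934.4963       2,803.4888
  3       525.00       440.8001     1,322.4004       5,289.6015
  4       525.00       415.8492     1,663.3967       8,316.9835
  5       450.00       336.2662     1,681.3309      10,087.9853
  6       450.00       317.2322     1,903.3935      13,323.7542
  7       450.00       299.2757     2,094.9299      16,759.4393
  8    10,450.00     6,556.4593    52,451.6742     472,065.0682
  Σ                  9,328.4138    62,546.9048     529,636.8868
P = 9,328.4138.
Convexity = Σ t(t+1)·PV / [P·(1+y)²] = 529,636.8868 / (9,328.4138 × 1.123600) = 50.53109.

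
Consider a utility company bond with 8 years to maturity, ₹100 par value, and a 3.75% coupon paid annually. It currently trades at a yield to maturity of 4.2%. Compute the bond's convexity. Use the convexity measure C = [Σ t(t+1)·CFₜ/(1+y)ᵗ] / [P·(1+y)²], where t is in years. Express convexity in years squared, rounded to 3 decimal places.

55.818

With y = 0.042:
  t   CF        PV=CF/(1+0.042)^t    t·PV        t(t+1)·PV
  1         3.75         3.5988         3.5988           7.1977
  2         3.75         3.4538         6.9076          20.7227
  3         3.75         3.3146         9.9437          39.7749
  4         3.75         3.1810        12.7239          63.6195
  5         3.75         3.0528        15.2638          91.5828
  6         3.75         2.9297        17.5783         123.0479
  7         3.75         2.8116        19.6814         157.4509
  8       103.75        74.6528       597.2227       5,375.0047
  Σ                     96.9951       682.9202       5,878.4013
P = 96.9951.
Convexity = Σ t(t+1)·PV / [P·(1+y)²] = 5,878.4013 / (96.9951 × 1.085764) = 55.81795.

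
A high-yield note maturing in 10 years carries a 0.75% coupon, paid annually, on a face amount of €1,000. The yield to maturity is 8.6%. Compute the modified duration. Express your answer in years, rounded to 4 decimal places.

Periodic yield y = 0.086. First find Macaulay duration:
  t   CF        PV=CF/(1+0.086)^t    t·PV
  1         7.50         6.9061         6.9061
  2         7.50         6.3592        12.7184
  3         7.50         5.8556        17.5668
  4         7.50         5.3919        21.5676
  5         7.50         4.9649        24.8246
  6         7.50         4.5717        27.4305
  7         7.50         4.2097        29.4680
  8         7.50         3.8763        31.0108
  9         7.50         3.5694        32.1244
  10    1,007.50       441.5164     4,415.1636
  Σ                    487.2212     4,618.7808
P = 487.2212; Macaulay duration = 4,618.7808 / 487.2212 = 9.47984 years.
Modified duration = D_Mac / (1 + y) = 9.47984 / 1.086 = 8.72914 years.

8.7291 years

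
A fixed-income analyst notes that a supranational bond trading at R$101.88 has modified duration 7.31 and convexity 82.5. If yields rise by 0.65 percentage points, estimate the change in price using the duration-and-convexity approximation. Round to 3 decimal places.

Duration effect: -D_mod·Δy = -7.31 × (+0.0065) = -0.047515
Convexity effect: ½·C·(Δy)² = 0.5 × 82.5 × (0.0065)² = +0.0017428125
ΔP/P ≈ -0.047515 + 0.0017428125 = -0.0457721875
ΔP ≈ 101.88 × (-0.0457721875) = -4.6632704625.

-R$4.663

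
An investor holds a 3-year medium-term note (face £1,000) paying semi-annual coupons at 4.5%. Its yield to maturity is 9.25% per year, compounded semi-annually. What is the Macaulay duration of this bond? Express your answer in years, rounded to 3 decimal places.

2.827 years

Periodic yield y = 0.04625. Discount each cash flow and weight by its period:
  t   CF        PV=CF/(1+0.04625)^t    t·PV
  1        22.50        21.5054        21.5054
  2        22.50        20.5547        41.1094
  3        22.50        19.6461        58.9383
  4        22.50        18.7776        75.1105
  5        22.50        17.9475        89.7377
  6     1,022.50       779.5617     4,677.3702
  Σ                    877.9931     4,963.7715
Price P = Σ PV = 877.9931.
Macaulay duration = Σ(t·PV) / P = 4,963.7715 / 877.9931 = 5.65354 half-year periods.
In years: 5.65354 / 2 = 2.82677 years.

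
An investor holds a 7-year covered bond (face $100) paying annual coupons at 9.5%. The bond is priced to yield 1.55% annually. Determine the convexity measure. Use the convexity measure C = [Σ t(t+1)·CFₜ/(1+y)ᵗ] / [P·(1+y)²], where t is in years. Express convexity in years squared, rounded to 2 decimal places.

41.34

With y = 0.0155:
  t   CF        PV=CF/(1+0.0155)^t    t·PV        t(t+1)·PV
  1         9.50         9.3550         9.3550          18.7100
  2         9.50         9.2122        18.4244          55.2732
  3         9.50         9.0716        27.2148         108.8592
  4         9.50         8.9331        35.7325         178.6627
  5         9.50         8.7968        43.9839         263.9035
  6         9.50         8.6625        51.9751         363.8257
  7       109.50        98.3229       688.2602       5,506.0817
  Σ                    152.3541       874.9460       6,495.3160
P = 152.3541.
Convexity = Σ t(t+1)·PV / [P·(1+y)²] = 6,495.3160 / (152.3541 × 1.031240) = 41.34150.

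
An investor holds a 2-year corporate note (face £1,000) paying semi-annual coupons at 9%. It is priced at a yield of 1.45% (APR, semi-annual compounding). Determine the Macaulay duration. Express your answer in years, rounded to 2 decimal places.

Periodic yield y = 0.00725. Discount each cash flow and weight by its period:
  t   CF        PV=CF/(1+0.00725)^t    t·PV
  1        45.00        44.6761        44.6761
  2        45.00        44.3545        88.7091
  3        45.00        44.0353       132.1058
  4     1,045.00     1,015.2364     4,060.9457
  Σ                  1,148.3023     4,326.4366
Price P = Σ PV = 1,148.3023.
Macaulay duration = Σ(t·PV) / P = 4,326.4366 / 1,148.3023 = 3.76768 half-year periods.
In years: 3.76768 / 2 = 1.88384 years.

1.88 years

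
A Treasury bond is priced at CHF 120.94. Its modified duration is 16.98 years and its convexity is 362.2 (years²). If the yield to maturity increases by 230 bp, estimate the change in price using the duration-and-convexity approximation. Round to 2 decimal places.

Duration effect: -D_mod·Δy = -16.98 × (+0.023) = -0.390540
Convexity effect: ½·C·(Δy)² = 0.5 × 362.2 × (0.023)² = +0.0958019
ΔP/P ≈ -0.390540 + 0.0958019 = -0.2947381
ΔP ≈ 120.94 × (-0.2947381) = -35.645625814.

-CHF 35.65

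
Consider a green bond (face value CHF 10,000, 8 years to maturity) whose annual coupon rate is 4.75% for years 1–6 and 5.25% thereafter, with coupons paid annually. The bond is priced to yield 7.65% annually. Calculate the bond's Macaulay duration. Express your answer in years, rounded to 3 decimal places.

Periodic yield y = 0.0765. Discount each cash flow and weight by its year:
  t   CF        PV=CF/(1+0.0765)^t    t·PV
  1       475.00       441.2448       441.2448
  2       475.00       409.8883       819.7766
  3       475.00       380.7602     1,142.2805
  4       475.00       353.7020     1,414.8079
  5       475.00       328.5666     1,642.8331
  6       475.00       305.2175     1,831.3049
  7       525.00       313.3726     2,193.6084
  8    10,525.00     5,835.9267    46,687.4139
  Σ                  8,368.6787    56,173.2701
Price P = Σ PV = 8,368.6787.
Macaulay duration = Σ(t·PV) / P = 56,173.2701 / 8,368.6787 = 6.71232 years.

6.712 years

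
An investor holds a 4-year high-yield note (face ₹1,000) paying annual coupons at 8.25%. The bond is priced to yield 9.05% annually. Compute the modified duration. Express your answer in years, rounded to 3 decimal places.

Periodic yield y = 0.0905. First find Macaulay duration:
  t   CF        PV=CF/(1+0.0905)^t    t·PV
  1        82.50        75.6534        75.6534
  2        82.50        69.3749       138.7499
  3        82.50        63.6175       190.8526
  4     1,082.50       765.4648     3,061.8592
  Σ                    974.1107     3,467.1151
P = 974.1107; Macaulay duration = 3,467.1151 / 974.1107 = 3.55926 years.
Modified duration = D_Mac / (1 + y) = 3.55926 / 1.0905 = 3.26388 years.

3.264 years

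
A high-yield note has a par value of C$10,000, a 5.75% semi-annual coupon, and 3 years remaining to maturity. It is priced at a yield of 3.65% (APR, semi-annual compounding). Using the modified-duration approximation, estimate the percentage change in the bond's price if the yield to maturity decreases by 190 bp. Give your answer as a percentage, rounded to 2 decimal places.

+5.23%

Periodic yield y = 0.01825. Modified duration first:
  t   CF        PV=CF/(1+0.01825)^t    t·PV
  1       287.50       282.3472       282.3472
  2       287.50       277.2867       554.5734
  3       287.50       272.3169       816.9507
  4       287.50       267.4362     1,069.7448
  5       287.50       262.6430     1,313.2148
  6    10,287.50     9,229.6097    55,377.6582
  Σ                 10,591.6396    59,414.4889
P = 10,591.6396; D_Mac = 5.60956 half-year periods = 2.80478 yrs; D_mod = 2.80478/(1+0.01825) = 2.75451 yrs.
ΔP/P ≈ -D_mod · Δy = -2.75451 × (-0.019) = +0.052336 = +5.2336%.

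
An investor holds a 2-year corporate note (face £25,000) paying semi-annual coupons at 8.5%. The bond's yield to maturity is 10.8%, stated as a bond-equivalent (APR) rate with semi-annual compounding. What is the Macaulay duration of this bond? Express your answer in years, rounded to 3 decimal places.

Periodic yield y = 0.054. Discount each cash flow and weight by its period:
  t   CF        PV=CF/(1+0.054)^t    t·PV
  1     1,062.50     1,008.0645     1,008.0645
  2     1,062.50       956.4179     1,912.8359
  3     1,062.50       907.4174     2,722.2522
  4    26,062.50    21,118.0410    84,472.1640
  Σ                 23,989.9409    90,115.3167
Price P = Σ PV = 23,989.9409.
Macaulay duration = Σ(t·PV) / P = 90,115.3167 / 23,989.9409 = 3.75638 half-year periods.
In years: 3.75638 / 2 = 1.87819 years.

1.878 years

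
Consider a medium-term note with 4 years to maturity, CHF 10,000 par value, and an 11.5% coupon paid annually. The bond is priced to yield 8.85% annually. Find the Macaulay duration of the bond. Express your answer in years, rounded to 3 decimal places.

Periodic yield y = 0.0885. Discount each cash flow and weight by its year:
  t   CF        PV=CF/(1+0.0885)^t    t·PV
  1     1,150.00     1,056.4998     1,056.4998
  2     1,150.00       970.6015     1,941.2031
  3     1,150.00       891.6872     2,675.0616
  4    11,150.00     7,942.5715    31,770.2861
  Σ                 10,861.3600    37,443.0505
Price P = Σ PV = 10,861.3600.
Macaulay duration = Σ(t·PV) / P = 37,443.0505 / 10,861.3600 = 3.44736 years.

3.447 years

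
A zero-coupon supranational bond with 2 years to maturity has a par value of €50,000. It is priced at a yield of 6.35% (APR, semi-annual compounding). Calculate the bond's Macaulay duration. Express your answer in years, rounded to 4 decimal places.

2.0000 years

A zero-coupon bond has a single cash flow at maturity, so its Macaulay duration equals its maturity: 2 years.
(Equivalently: 4 semi-annual periods ÷ 2 = 2 years.)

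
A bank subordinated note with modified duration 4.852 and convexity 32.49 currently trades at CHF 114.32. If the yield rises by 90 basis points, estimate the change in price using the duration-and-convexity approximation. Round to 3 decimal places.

Duration effect: -D_mod·Δy = -4.852 × (+0.009) = -0.043668
Convexity effect: ½·C·(Δy)² = 0.5 × 32.49 × (0.009)² = +0.001315845
ΔP/P ≈ -0.043668 + 0.001315845 = -0.042352155
ΔP ≈ 114.32 × (-0.042352155) = -4.8416983596.

-CHF 4.842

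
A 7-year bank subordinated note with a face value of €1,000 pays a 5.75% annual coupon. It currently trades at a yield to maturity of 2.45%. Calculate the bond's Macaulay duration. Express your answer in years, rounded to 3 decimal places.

6.064 years

Periodic yield y = 0.0245. Discount each cash flow and weight by its year:
  t   CF        PV=CF/(1+0.0245)^t    t·PV
  1        57.50        56.1249        56.1249
  2        57.50        54.7828       109.5655
  3        57.50        53.4727       160.4180
  4        57.50        52.1939       208.7757
  5        57.50        50.9458       254.7288
  6        57.50        49.7274       298.3646
  7     1,057.50       892.6817     6,248.7720
  Σ                  1,209.9292     7,336.7496
Price P = Σ PV = 1,209.9292.
Macaulay duration = Σ(t·PV) / P = 7,336.7496 / 1,209.9292 = 6.06378 years.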